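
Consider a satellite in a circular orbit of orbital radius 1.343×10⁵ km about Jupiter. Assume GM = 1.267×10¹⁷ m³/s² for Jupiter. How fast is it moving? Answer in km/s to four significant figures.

v ≈ 30.71 km/s

r = 1.343×10⁵ km = 1.343×10⁸ m.
For a circular orbit v = √(μ/r) = √(1.267×10¹⁷ / 1.343×10⁸) = √(9.434×10⁸) = 30710 m/s.
That is 30.71 km/s.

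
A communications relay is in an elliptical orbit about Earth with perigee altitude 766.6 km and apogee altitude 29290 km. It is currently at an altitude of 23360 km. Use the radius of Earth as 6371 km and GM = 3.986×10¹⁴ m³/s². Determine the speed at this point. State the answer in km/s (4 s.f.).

r_p = 6371 + 766.6 = 7137.6 km = 7.1376×10⁶ m.
r_a = 6371 + 29290 = 35661 km = 3.5661×10⁷ m.
r = 6371 + 23360 = 29731 km = 2.973×10⁷ m.
Semi-major axis a = (r_p + r_a)/2 = 21399 km = 2.140×10⁷ m.
Vis-viva: v² = μ(2/r − 1/a) = 3.986×10¹⁴ × (6.727×10⁻⁸ − 4.673×10⁻⁸) = 8.187×10⁶ m²/s².
v = 2861 m/s = 2.861 km/s.

v ≈ 2.861 km/s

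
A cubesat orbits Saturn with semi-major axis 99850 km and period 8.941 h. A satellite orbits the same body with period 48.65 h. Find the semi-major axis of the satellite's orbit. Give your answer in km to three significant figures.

a₂ ≈ 3.09×10⁵ km

Kepler's third law: a³ ∝ T², so a₂ = a₁ (T₂/T₁)^(2/3).
T₂/T₁ = 5.441, (T₂/T₁)^(2/3) = 3.094.
a₂ = 99850 × 3.094 = 3.089×10⁵ km.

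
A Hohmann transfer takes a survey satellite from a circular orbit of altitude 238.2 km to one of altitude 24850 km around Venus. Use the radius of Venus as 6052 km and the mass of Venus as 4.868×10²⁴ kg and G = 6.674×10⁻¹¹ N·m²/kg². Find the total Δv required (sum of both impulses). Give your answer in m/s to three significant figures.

Δv_total ≈ 3430 m/s

μ = GM = 6.674×10⁻¹¹ × 4.868×10²⁴ = 3.249×10¹⁴ m³/s².
r₁ = 6052 + 238.2 = 6290.2 km = 6.2902×10⁶ m.
r₂ = 6052 + 24850 = 30902 km = 3.0902×10⁷ m.
Transfer ellipse a_t = (r₁ + r₂)/2 = 1.860×10⁷ m.
At r₁: circular v_c1 = √(μ/r₁) = 7187 m/s; transfer-periapsis v_p = √[μ(2/r₁ − 1/a_t)] = 9264 m/s.
Δv₁ = v_p − v_c1 = 2078 m/s.
At r₂: circular v_c2 = √(μ/r₂) = 3242 m/s; transfer-apoapsis v_a = √[μ(2/r₂ − 1/a_t)] = 1886 m/s.
Δv₂ = v_c2 − v_a = 1357 m/s.
Total Δv = Δv₁ + Δv₂ = 3434 m/s.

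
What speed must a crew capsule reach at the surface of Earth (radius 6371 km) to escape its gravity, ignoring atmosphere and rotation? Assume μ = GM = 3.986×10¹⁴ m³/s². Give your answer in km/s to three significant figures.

v_esc ≈ 11.2 km/s

r = R = 6.371×10⁶ m.
Escape speed v_esc = √(2μ/r) = √(2 × 3.986×10¹⁴ / 6.371×10⁶) = √(1.251×10⁸) = 11190 m/s.
= 11.19 km/s.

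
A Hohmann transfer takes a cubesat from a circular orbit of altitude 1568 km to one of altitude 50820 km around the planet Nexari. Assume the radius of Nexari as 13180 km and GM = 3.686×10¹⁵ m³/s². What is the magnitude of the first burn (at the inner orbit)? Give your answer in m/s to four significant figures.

Δv ≈ 4346 m/s

r₁ = 13180 + 1568 = 14748 km = 1.4748×10⁷ m.
r₂ = 13180 + 50820 = 64000 km = 6.4000×10⁷ m.
Transfer ellipse a_t = (r₁ + r₂)/2 = 3.937×10⁷ m.
At r₁: circular v_c1 = √(μ/r₁) = 15810 m/s; transfer-periapsis v_p = √[μ(2/r₁ − 1/a_t)] = 20160 m/s.
Δv₁ = v_p − v_c1 = 4346 m/s.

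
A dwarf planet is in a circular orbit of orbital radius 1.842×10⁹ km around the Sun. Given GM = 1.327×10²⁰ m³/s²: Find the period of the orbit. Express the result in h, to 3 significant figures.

T ≈ 379000 h

r = 1.842×10⁹ km = 1.842×10¹² m.
Kepler's third law: T = 2π√(r³/μ) = 2π√((1.842×10¹²)³ / 1.327×10²⁰).
r³/μ = 4.710×10¹⁶ s², so T = 2π × 2.170×10⁸ = 1.364×10⁹ s.
Converting: 1.364×10⁹ s ÷ 3600 = 3.788×10⁵ h.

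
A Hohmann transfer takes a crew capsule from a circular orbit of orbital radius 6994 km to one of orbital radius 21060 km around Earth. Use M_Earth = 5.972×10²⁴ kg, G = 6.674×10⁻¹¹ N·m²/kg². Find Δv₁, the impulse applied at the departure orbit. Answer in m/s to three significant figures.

Δv ≈ 1700 m/s

μ = GM = 6.674×10⁻¹¹ × 5.972×10²⁴ = 3.986×10¹⁴ m³/s².
r₁ = 6994 km = 6.994×10⁶ m.
r₂ = 21060 km = 2.106×10⁷ m.
Transfer ellipse a_t = (r₁ + r₂)/2 = 1.403×10⁷ m.
At r₁: circular v_c1 = √(μ/r₁) = 7549 m/s; transfer-perigee v_p = √[μ(2/r₁ − 1/a_t)] = 9250 m/s.
Δv₁ = v_p − v_c1 = 1701 m/s.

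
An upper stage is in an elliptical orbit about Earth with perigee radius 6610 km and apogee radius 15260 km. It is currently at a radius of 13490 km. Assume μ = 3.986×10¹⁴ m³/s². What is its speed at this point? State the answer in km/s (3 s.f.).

Semi-major axis a = (r_p + r_a)/2 = 10935 km = 1.094×10⁷ m.
Vis-viva: v² = μ(2/r − 1/a) = 3.986×10¹⁴ × (1.483×10⁻⁷ − 9.145×10⁻⁸) = 2.264×10⁷ m²/s².
v = 4759 m/s = 4.759 km/s.

v ≈ 4.76 km/s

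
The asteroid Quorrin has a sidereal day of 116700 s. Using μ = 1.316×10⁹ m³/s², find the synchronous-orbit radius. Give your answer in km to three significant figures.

r_sync ≈ 769 km

A synchronous orbit has period T, so by Kepler's third law a = (μT²/4π²)^(1/3).
μT²/4π² = 1.316×10⁹ × (1.167×10⁵)² / 39.48 = 4.540×10¹⁷ m³.
a = 7.686×10⁵ m = 768.56 km.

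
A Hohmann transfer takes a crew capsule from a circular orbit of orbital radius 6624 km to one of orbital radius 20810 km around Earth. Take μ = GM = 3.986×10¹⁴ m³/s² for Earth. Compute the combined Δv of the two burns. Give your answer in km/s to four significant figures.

r₁ = 6624 km = 6.624×10⁶ m.
r₂ = 20810 km = 2.081×10⁷ m.
Transfer ellipse a_t = (r₁ + r₂)/2 = 1.372×10⁷ m.
At r₁: circular v_c1 = √(μ/r₁) = 7757 m/s; transfer-perigee v_p = √[μ(2/r₁ − 1/a_t)] = 9555 m/s.
Δv₁ = v_p − v_c1 = 1797 m/s.
At r₂: circular v_c2 = √(μ/r₂) = 4377 m/s; transfer-apogee v_a = √[μ(2/r₂ − 1/a_t)] = 3041 m/s.
Δv₂ = v_c2 − v_a = 1335 m/s.
Total Δv = Δv₁ + Δv₂ = 3133 m/s = 3.133 km/s.

Δv_total ≈ 3.133 km/s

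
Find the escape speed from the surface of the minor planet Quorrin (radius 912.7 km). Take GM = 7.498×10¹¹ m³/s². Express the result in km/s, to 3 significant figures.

v_esc ≈ 1.28 km/s

r = R = 9.127×10⁵ m.
Escape speed v_esc = √(2μ/r) = √(2 × 7.498×10¹¹ / 9.127×10⁵) = √(1.643×10⁶) = 1282 m/s.
= 1.282 km/s.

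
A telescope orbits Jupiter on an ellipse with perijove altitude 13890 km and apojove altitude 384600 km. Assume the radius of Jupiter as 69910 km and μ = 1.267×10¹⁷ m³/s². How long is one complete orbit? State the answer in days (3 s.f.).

r_p = 69910 + 13890 = 83800 km = 8.3800×10⁷ m.
r_a = 69910 + 384600 = 454510 km = 4.5451×10⁸ m.
Semi-major axis a = (r_p + r_a)/2 = (83800 + 4.5451×10⁵)/2 = 2.6916×10⁵ km = 2.692×10⁸ m.
By Kepler's third law T = 2π√(a³/μ) = 2π × 1.241×10⁴ = 7.795×10⁴ s.
= 0.9022 days.

T ≈ 0.902 days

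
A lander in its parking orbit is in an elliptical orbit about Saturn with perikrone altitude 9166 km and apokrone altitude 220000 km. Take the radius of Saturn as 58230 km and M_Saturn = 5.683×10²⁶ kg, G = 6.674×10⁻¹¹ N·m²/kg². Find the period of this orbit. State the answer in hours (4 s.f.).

μ = GM = 6.674×10⁻¹¹ × 5.683×10²⁶ = 3.793×10¹⁶ m³/s².
r_p = 58230 + 9166 = 67396 km = 6.7396×10⁷ m.
r_a = 58230 + 220000 = 278230 km = 2.7823×10⁸ m.
Semi-major axis a = (r_p + r_a)/2 = (67396 + 2.7823×10⁵)/2 = 1.7281×10⁵ km = 1.728×10⁸ m.
By Kepler's third law T = 2π√(a³/μ) = 2π × 1.166×10⁴ = 7.329×10⁴ s.
= 20.36 hours.

T ≈ 20.36 hours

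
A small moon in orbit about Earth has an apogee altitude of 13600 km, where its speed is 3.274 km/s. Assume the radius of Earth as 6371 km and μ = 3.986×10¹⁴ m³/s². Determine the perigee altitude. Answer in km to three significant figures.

r_a = 6371 + 13600 = 19971 km = 1.997×10⁷ m.
Specific energy ε = v²/2 − μ/r = -1.460×10⁷ J/kg, so a = −μ/(2ε) = 1.365×10⁷ m.
The apsides satisfy r_p + r_a = 2a, so the perigee radius is 2a − r_a = 7.331×10⁶ m = 7331.5 km.
Perigee altitude = 7331.5 − 6371 = 960.49 km.

perigee altitude ≈ 960 km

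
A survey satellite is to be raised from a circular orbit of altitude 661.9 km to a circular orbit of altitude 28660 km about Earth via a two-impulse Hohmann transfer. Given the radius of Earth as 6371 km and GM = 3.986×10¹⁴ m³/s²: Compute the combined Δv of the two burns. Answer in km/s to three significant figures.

r₁ = 6371 + 661.9 = 7032.9 km = 7.0329×10⁶ m.
r₂ = 6371 + 28660 = 35031 km = 3.5031×10⁷ m.
Transfer ellipse a_t = (r₁ + r₂)/2 = 2.103×10⁷ m.
At r₁: circular v_c1 = √(μ/r₁) = 7528 m/s; transfer-perigee v_p = √[μ(2/r₁ − 1/a_t)] = 9716 m/s.
Δv₁ = v_p − v_c1 = 2188 m/s.
At r₂: circular v_c2 = √(μ/r₂) = 3373 m/s; transfer-apogee v_a = √[μ(2/r₂ − 1/a_t)] = 1951 m/s.
Δv₂ = v_c2 − v_a = 1423 m/s.
Total Δv = Δv₁ + Δv₂ = 3610 m/s = 3.610 km/s.

Δv_total ≈ 3.61 km/s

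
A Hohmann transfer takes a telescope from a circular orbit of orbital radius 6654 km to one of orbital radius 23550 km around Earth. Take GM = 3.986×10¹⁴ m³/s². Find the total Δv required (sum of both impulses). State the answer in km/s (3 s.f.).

r₁ = 6654 km = 6.654×10⁶ m.
r₂ = 23550 km = 2.355×10⁷ m.
Transfer ellipse a_t = (r₁ + r₂)/2 = 1.510×10⁷ m.
At r₁: circular v_c1 = √(μ/r₁) = 7740 m/s; transfer-perigee v_p = √[μ(2/r₁ − 1/a_t)] = 9665 m/s.
Δv₁ = v_p − v_c1 = 1925 m/s.
At r₂: circular v_c2 = √(μ/r₂) = 4114 m/s; transfer-apogee v_a = √[μ(2/r₂ − 1/a_t)] = 2731 m/s.
Δv₂ = v_c2 − v_a = 1383 m/s.
Total Δv = Δv₁ + Δv₂ = 3309 m/s = 3.309 km/s.

Δv_total ≈ 3.31 km/s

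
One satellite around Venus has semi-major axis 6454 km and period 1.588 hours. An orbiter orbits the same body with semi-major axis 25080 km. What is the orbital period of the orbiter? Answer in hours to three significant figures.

T₂ ≈ 12.2 hours

Kepler's third law: T² ∝ a³, so T₂ = T₁ (a₂/a₁)^(3/2).
a₂/a₁ = 3.886, (a₂/a₁)^(3/2) = 7.660.
T₂ = 1.588 × 7.660 = 12.16 hours.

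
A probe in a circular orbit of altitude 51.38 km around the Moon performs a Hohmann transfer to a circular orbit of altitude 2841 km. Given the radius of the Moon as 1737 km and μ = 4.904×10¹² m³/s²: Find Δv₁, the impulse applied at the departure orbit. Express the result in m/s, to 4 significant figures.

r₁ = 1737 + 51.38 = 1788.4 km = 1.7884×10⁶ m.
r₂ = 1737 + 2841 = 4578.0 km = 4.5780×10⁶ m.
Transfer ellipse a_t = (r₁ + r₂)/2 = 3.183×10⁶ m.
At r₁: circular v_c1 = √(μ/r₁) = 1656 m/s; transfer-perilune v_p = √[μ(2/r₁ − 1/a_t)] = 1986 m/s.
Δv₁ = v_p − v_c1 = 329.9 m/s.

Δv ≈ 329.9 m/s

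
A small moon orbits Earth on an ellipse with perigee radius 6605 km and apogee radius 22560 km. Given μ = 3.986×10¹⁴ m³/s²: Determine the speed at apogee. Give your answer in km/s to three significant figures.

Semi-major axis a = (r_p + r_a)/2 = 14582 km = 1.458×10⁷ m.
Vis-viva: v² = μ(2/r − 1/a) = 3.986×10¹⁴ × (8.865×10⁻⁸ − 6.858×10⁻⁸) = 8.003×10⁶ m²/s².
v = 2829 m/s = 2.829 km/s.

v ≈ 2.83 km/s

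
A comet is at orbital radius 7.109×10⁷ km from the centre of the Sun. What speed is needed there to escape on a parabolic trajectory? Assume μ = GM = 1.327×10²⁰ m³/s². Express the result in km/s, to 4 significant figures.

v_esc ≈ 61.10 km/s

r = 7.109×10⁷ km = 7.109×10¹⁰ m.
Escape speed v_esc = √(2μ/r) = √(2 × 1.327×10²⁰ / 7.109×10¹⁰) = √(3.733×10⁹) = 61100 m/s.
= 61.10 km/s.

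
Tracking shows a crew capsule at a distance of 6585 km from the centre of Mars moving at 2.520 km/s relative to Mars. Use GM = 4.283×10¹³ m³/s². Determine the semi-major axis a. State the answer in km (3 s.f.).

a ≈ 6430 km

r = 6.585×10⁶ m.
Vis-viva rearranged: 1/a = 2/r − v²/μ = 3.037×10⁻⁷ − 1.483×10⁻⁷ = 1.555×10⁻⁷ m⁻¹.
a = 6.433×10⁶ m = 6432.9 km.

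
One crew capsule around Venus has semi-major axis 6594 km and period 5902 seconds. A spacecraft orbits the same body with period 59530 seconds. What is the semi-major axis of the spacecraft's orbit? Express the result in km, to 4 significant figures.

a₂ ≈ 30780 km

Kepler's third law: a³ ∝ T², so a₂ = a₁ (T₂/T₁)^(2/3).
T₂/T₁ = 10.09, (T₂/T₁)^(2/3) = 4.668.
a₂ = 6594 × 4.668 = 30780 km.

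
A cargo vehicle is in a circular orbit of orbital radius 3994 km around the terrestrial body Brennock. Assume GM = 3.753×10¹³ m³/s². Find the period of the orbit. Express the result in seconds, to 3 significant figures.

T ≈ 8190 seconds

r = 3994 km = 3.994×10⁶ m.
Kepler's third law: T = 2π√(r³/μ) = 2π√((3.994×10⁶)³ / 3.753×10¹³).
r³/μ = 1.698×10⁶ s², so T = 2π × 1.303×10³ = 8.187×10³ s.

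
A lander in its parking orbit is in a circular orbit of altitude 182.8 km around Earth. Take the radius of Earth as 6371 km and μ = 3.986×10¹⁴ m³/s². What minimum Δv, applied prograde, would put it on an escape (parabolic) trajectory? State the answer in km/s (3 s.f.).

Δv ≈ 3.23 km/s

r = 6371 + 182.8 = 6553.8 km = 6.5538×10⁶ m.
Circular speed v_c = √(μ/r) = 7799 m/s.
Escape speed v_esc = √(2μ/r) = √2 × v_c = 11030 m/s.
Δv = v_esc − v_c = 3230 m/s = 3.230 km/s.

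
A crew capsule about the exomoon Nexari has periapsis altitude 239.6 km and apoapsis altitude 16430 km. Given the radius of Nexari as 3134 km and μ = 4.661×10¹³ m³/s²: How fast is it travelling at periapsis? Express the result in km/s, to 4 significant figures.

r_p = 3134 + 239.6 = 3373.6 km = 3.3736×10⁶ m.
r_a = 3134 + 16430 = 19564 km = 1.9564×10⁷ m.
Semi-major axis a = (r_p + r_a)/2 = 11469 km = 1.147×10⁷ m.
Vis-viva: v² = μ(2/r − 1/a) = 4.661×10¹³ × (5.928×10⁻⁷ − 8.719×10⁻⁸) = 2.357×10⁷ m²/s².
v = 4855 m/s = 4.855 km/s.

v ≈ 4.855 km/s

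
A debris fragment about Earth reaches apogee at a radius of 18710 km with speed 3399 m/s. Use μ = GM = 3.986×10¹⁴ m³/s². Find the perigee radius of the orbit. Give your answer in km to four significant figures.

perigee radius ≈ 6961 km

r_a = 1.871×10⁷ m.
Specific energy ε = v²/2 − μ/r = -1.553×10⁷ J/kg, so a = −μ/(2ε) = 1.284×10⁷ m.
The apsides satisfy r_p + r_a = 2a, so the perigee radius is 2a − r_a = 6.961×10⁶ m = 6960.6 km.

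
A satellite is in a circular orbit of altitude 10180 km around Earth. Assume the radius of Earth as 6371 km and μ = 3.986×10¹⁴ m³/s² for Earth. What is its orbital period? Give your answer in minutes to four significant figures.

r = 6371 + 10180 = 16551 km = 1.6551×10⁷ m.
Kepler's third law: T = 2π√(r³/μ) = 2π√((1.655×10⁷)³ / 3.986×10¹⁴).
r³/μ = 1.137×10⁷ s², so T = 2π × 3.373×10³ = 2.119×10⁴ s.
Converting: 2.119×10⁴ s ÷ 60.00 = 353.2 minutes.

T ≈ 353.2 minutes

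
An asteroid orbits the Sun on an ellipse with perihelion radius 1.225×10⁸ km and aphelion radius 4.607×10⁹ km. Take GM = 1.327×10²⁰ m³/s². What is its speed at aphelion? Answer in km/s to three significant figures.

Semi-major axis a = (r_p + r_a)/2 = 2.3648×10⁹ km = 2.365×10¹² m.
Vis-viva: v² = μ(2/r − 1/a) = 1.327×10²⁰ × (4.341×10⁻¹³ − 4.229×10⁻¹³) = 1.492×10⁶ m²/s².
v = 1222 m/s = 1.222 km/s.

v ≈ 1.22 km/s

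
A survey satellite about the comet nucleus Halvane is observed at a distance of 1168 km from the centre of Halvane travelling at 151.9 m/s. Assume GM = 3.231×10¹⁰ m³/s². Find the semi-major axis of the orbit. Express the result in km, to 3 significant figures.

r = 1.168×10⁶ m.
Specific orbital energy ε = v²/2 − μ/r = (151.9)²/2 − 3.231×10¹⁰/1.168×10⁶ = -1.613×10⁴ J/kg.
Since ε = −μ/(2a), a = −μ/(2ε) = 1.002×10⁶ m = 1001.8 km.

a ≈ 1000 km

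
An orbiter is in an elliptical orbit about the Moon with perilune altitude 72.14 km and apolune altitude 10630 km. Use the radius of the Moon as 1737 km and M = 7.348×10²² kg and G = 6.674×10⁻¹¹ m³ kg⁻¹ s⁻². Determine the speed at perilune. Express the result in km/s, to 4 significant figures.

μ = GM = 6.674×10⁻¹¹ × 7.348×10²² = 4.904×10¹² m³/s².
r_p = 1737 + 72.14 = 1809.1 km = 1.8091×10⁶ m.
r_a = 1737 + 10630 = 12367 km = 1.2367×10⁷ m.
Semi-major axis a = (r_p + r_a)/2 = 7088.1 km = 7.088×10⁶ m.
Vis-viva: v² = μ(2/r − 1/a) = 4.904×10¹² × (1.105×10⁻⁶ − 1.411×10⁻⁷) = 4.730×10⁶ m²/s².
v = 2175 m/s = 2.175 km/s.

v ≈ 2.175 km/s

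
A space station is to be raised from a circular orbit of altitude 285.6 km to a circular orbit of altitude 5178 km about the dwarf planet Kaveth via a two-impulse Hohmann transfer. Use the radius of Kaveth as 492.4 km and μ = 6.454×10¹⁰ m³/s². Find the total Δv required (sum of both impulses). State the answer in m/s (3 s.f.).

r₁ = 492.4 + 285.6 = 778.00 km = 7.7800×10⁵ m.
r₂ = 492.4 + 5178 = 5670.4 km = 5.6704×10⁶ m.
Transfer ellipse a_t = (r₁ + r₂)/2 = 3.224×10⁶ m.
At r₁: circular v_c1 = √(μ/r₁) = 288.0 m/s; transfer-periapsis v_p = √[μ(2/r₁ − 1/a_t)] = 382.0 m/s.
Δv₁ = v_p − v_c1 = 93.94 m/s.
At r₂: circular v_c2 = √(μ/r₂) = 106.7 m/s; transfer-apoapsis v_a = √[μ(2/r₂ − 1/a_t)] = 52.41 m/s.
Δv₂ = v_c2 − v_a = 54.28 m/s.
Total Δv = Δv₁ + Δv₂ = 148.2 m/s.

Δv_total ≈ 148 m/s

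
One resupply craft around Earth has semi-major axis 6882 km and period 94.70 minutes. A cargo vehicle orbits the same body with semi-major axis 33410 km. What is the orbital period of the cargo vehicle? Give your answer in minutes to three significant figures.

T₂ ≈ 1010 minutes

Kepler's third law: T² ∝ a³, so T₂ = T₁ (a₂/a₁)^(3/2).
a₂/a₁ = 4.855, (a₂/a₁)^(3/2) = 10.70.
T₂ = 94.70 × 10.70 = 1013 minutes.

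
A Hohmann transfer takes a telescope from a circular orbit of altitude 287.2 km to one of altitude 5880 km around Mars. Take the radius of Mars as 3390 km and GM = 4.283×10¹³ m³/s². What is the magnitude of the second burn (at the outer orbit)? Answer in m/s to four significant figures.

Δv ≈ 529.5 m/s

r₁ = 3390 + 287.2 = 3677.2 km = 3.6772×10⁶ m.
r₂ = 3390 + 5880 = 9270.0 km = 9.2700×10⁶ m.
Transfer ellipse a_t = (r₁ + r₂)/2 = 6.474×10⁶ m.
At r₁: circular v_c1 = √(μ/r₁) = 3413 m/s; transfer-periapsis v_p = √[μ(2/r₁ − 1/a_t)] = 4084 m/s.
At r₂: circular v_c2 = √(μ/r₂) = 2149 m/s; transfer-apoapsis v_a = √[μ(2/r₂ − 1/a_t)] = 1620 m/s.
Δv₂ = v_c2 − v_a = 529.5 m/s.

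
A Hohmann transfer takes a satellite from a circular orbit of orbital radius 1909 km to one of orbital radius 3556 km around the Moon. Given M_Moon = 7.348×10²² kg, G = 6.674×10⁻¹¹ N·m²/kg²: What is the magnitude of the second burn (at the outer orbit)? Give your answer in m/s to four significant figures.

Δv ≈ 192.8 m/s

μ = GM = 6.674×10⁻¹¹ × 7.348×10²² = 4.904×10¹² m³/s².
r₁ = 1909 km = 1.909×10⁶ m.
r₂ = 3556 km = 3.556×10⁶ m.
Transfer ellipse a_t = (r₁ + r₂)/2 = 2.732×10⁶ m.
At r₁: circular v_c1 = √(μ/r₁) = 1603 m/s; transfer-perilune v_p = √[μ(2/r₁ − 1/a_t)] = 1828 m/s.
At r₂: circular v_c2 = √(μ/r₂) = 1174 m/s; transfer-apolune v_a = √[μ(2/r₂ − 1/a_t)] = 981.6 m/s.
Δv₂ = v_c2 − v_a = 192.8 m/s.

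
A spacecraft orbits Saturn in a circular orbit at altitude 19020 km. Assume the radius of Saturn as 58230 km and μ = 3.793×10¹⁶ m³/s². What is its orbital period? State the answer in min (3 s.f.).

r = 58230 + 19020 = 77250 km = 7.7250×10⁷ m.
Kepler's third law: T = 2π√(r³/μ) = 2π√((7.725×10⁷)³ / 3.793×10¹⁶).
r³/μ = 1.215×10⁷ s², so T = 2π × 3.486×10³ = 2.190×10⁴ s.
Converting: 2.190×10⁴ s ÷ 60.00 = 365.1 min.

T ≈ 365 min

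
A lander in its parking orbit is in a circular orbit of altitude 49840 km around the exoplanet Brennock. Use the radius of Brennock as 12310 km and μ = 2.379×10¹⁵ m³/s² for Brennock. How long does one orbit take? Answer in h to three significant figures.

r = 12310 + 49840 = 62150 km = 6.2150×10⁷ m.
Kepler's third law: T = 2π√(r³/μ) = 2π√((6.215×10⁷)³ / 2.379×10¹⁵).
r³/μ = 1.009×10⁸ s², so T = 2π × 1.005×10⁴ = 6.312×10⁴ s.
Converting: 6.312×10⁴ s ÷ 3600 = 17.53 h.

T ≈ 17.5 h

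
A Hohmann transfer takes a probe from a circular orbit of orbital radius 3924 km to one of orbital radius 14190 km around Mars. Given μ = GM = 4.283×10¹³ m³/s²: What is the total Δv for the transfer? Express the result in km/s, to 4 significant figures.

r₁ = 3924 km = 3.924×10⁶ m.
r₂ = 14190 km = 1.419×10⁷ m.
Transfer ellipse a_t = (r₁ + r₂)/2 = 9.057×10⁶ m.
At r₁: circular v_c1 = √(μ/r₁) = 3304 m/s; transfer-periapsis v_p = √[μ(2/r₁ − 1/a_t)] = 4135 m/s.
Δv₁ = v_p − v_c1 = 831.5 m/s.
At r₂: circular v_c2 = √(μ/r₂) = 1737 m/s; transfer-apoapsis v_a = √[μ(2/r₂ − 1/a_t)] = 1144 m/s.
Δv₂ = v_c2 − v_a = 593.8 m/s.
Total Δv = Δv₁ + Δv₂ = 1425 m/s = 1.425 km/s.

Δv_total ≈ 1.425 km/s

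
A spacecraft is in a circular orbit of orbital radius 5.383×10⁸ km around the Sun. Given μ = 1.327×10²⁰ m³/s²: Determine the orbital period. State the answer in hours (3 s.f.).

r = 5.383×10⁸ km = 5.383×10¹¹ m.
Kepler's third law: T = 2π√(r³/μ) = 2π√((5.383×10¹¹)³ / 1.327×10²⁰).
r³/μ = 1.175×10¹⁵ s², so T = 2π × 3.428×10⁷ = 2.154×10⁸ s.
Converting: 2.154×10⁸ s ÷ 3600 = 59840 hours.

T ≈ 59800 hours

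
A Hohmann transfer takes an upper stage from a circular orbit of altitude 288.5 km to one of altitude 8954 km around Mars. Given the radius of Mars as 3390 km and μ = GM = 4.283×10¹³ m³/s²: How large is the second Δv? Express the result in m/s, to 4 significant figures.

Δv ≈ 600.5 m/s

r₁ = 3390 + 288.5 = 3678.5 km = 3.6785×10⁶ m.
r₂ = 3390 + 8954 = 12344 km = 1.2344×10⁷ m.
Transfer ellipse a_t = (r₁ + r₂)/2 = 8.011×10⁶ m.
At r₁: circular v_c1 = √(μ/r₁) = 3412 m/s; transfer-periapsis v_p = √[μ(2/r₁ − 1/a_t)] = 4236 m/s.
At r₂: circular v_c2 = √(μ/r₂) = 1863 m/s; transfer-apoapsis v_a = √[μ(2/r₂ − 1/a_t)] = 1262 m/s.
Δv₂ = v_c2 − v_a = 600.5 m/s.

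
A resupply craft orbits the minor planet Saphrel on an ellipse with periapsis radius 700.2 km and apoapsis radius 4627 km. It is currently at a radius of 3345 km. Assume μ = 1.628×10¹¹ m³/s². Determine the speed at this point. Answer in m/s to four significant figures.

Semi-major axis a = (r_p + r_a)/2 = 2663.6 km = 2.664×10⁶ m.
Vis-viva: v² = μ(2/r − 1/a) = 1.628×10¹¹ × (5.979×10⁻⁷ − 3.754×10⁻⁷) = 3.622×10⁴ m²/s².
v = 190.3 m/s.

v ≈ 190.3 m/s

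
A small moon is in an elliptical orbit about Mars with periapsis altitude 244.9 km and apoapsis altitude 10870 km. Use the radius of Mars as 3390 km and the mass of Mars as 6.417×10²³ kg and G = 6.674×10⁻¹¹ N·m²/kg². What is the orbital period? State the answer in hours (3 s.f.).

μ = GM = 6.674×10⁻¹¹ × 6.417×10²³ = 4.283×10¹³ m³/s².
r_p = 3390 + 244.9 = 3634.9 km = 3.6349×10⁶ m.
r_a = 3390 + 10870 = 14260 km = 1.4260×10⁷ m.
Semi-major axis a = (r_p + r_a)/2 = (3634.9 + 14260)/2 = 8947.5 km = 8.947×10⁶ m.
By Kepler's third law T = 2π√(a³/μ) = 2π × 4.090×10³ = 2.570×10⁴ s.
= 7.138 hours.

T ≈ 7.14 hours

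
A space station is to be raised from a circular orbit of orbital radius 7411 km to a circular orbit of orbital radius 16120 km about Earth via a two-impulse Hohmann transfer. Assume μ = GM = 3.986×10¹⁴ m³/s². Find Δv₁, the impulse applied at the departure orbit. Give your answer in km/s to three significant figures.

Δv ≈ 1.25 km/s

r₁ = 7411 km = 7.411×10⁶ m.
r₂ = 16120 km = 1.612×10⁷ m.
Transfer ellipse a_t = (r₁ + r₂)/2 = 1.177×10⁷ m.
At r₁: circular v_c1 = √(μ/r₁) = 7334 m/s; transfer-perigee v_p = √[μ(2/r₁ − 1/a_t)] = 8584 m/s.
Δv₁ = v_p − v_c1 = 1251 m/s.
= 1.251 km/s.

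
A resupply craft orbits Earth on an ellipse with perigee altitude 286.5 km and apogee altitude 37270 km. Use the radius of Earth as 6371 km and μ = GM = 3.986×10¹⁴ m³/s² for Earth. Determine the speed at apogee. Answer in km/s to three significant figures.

r_p = 6371 + 286.5 = 6657.5 km = 6.6575×10⁶ m.
r_a = 6371 + 37270 = 43641 km = 4.3641×10⁷ m.
Semi-major axis a = (r_p + r_a)/2 = 25149 km = 2.515×10⁷ m.
Vis-viva: v² = μ(2/r − 1/a) = 3.986×10¹⁴ × (4.583×10⁻⁸ − 3.976×10⁻⁸) = 2.418×10⁶ m²/s².
v = 1555 m/s = 1.555 km/s.

v ≈ 1.55 km/s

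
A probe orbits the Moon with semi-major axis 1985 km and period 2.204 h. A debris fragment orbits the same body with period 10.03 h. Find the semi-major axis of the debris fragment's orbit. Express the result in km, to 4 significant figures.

Kepler's third law: a³ ∝ T², so a₂ = a₁ (T₂/T₁)^(2/3).
T₂/T₁ = 4.551, (T₂/T₁)^(2/3) = 2.746.
a₂ = 1985 × 2.746 = 5451 km.

a₂ ≈ 5451 km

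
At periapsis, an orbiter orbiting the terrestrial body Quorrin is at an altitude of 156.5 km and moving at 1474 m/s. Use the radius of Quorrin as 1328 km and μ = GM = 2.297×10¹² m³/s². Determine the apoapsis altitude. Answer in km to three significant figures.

apoapsis altitude ≈ 2170 km

r_p = 1328 + 156.5 = 1484.5 km = 1.484×10⁶ m.
Specific energy ε = v²/2 − μ/r = -4.610×10⁵ J/kg, so a = −μ/(2ε) = 2.491×10⁶ m.
The apsides satisfy r_p + r_a = 2a, so the apoapsis radius is 2a − r_p = 3.498×10⁶ m = 3498.3 km.
Apoapsis altitude = 3498.3 − 1328 = 2170.3 km.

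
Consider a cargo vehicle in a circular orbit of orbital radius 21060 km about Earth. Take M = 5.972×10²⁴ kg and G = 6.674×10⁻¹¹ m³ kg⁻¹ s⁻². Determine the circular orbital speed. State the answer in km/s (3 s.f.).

μ = GM = 6.674×10⁻¹¹ × 5.972×10²⁴ = 3.986×10¹⁴ m³/s².
r = 21060 km = 2.106×10⁷ m.
For a circular orbit v = √(μ/r) = √(3.986×10¹⁴ / 2.106×10⁷) = √(1.893×10⁷) = 4350 m/s.
That is 4.350 km/s.

v ≈ 4.35 km/s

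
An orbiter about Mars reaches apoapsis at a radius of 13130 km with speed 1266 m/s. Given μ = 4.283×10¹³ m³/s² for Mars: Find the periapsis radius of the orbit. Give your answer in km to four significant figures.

r_a = 1.313×10⁷ m.
Specific energy ε = v²/2 − μ/r = -2.461×10⁶ J/kg, so a = −μ/(2ε) = 8.703×10⁶ m.
The apsides satisfy r_p + r_a = 2a, so the periapsis radius is 2a − r_a = 4.276×10⁶ m = 4276.2 km.

periapsis radius ≈ 4276 km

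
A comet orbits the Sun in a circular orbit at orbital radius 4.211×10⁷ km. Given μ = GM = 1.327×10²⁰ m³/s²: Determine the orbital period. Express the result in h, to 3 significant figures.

r = 4.211×10⁷ km = 4.211×10¹⁰ m.
Kepler's third law: T = 2π√(r³/μ) = 2π√((4.211×10¹⁰)³ / 1.327×10²⁰).
r³/μ = 5.627×10¹¹ s², so T = 2π × 7.501×10⁵ = 4.713×10⁶ s.
Converting: 4.713×10⁶ s ÷ 3600 = 1309 h.

T ≈ 1310 h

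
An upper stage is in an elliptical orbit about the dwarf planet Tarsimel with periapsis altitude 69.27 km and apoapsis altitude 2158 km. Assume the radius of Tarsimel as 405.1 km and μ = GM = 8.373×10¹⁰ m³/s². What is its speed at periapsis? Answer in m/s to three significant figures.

v ≈ 546 m/s

r_p = 405.1 + 69.27 = 474.37 km = 4.7437×10⁵ m.
r_a = 405.1 + 2158 = 2563.1 km = 2.5631×10⁶ m.
Semi-major axis a = (r_p + r_a)/2 = 1518.7 km = 1.519×10⁶ m.
Vis-viva: v² = μ(2/r − 1/a) = 8.373×10¹⁰ × (4.216×10⁻⁶ − 6.584×10⁻⁷) = 2.979×10⁵ m²/s².
v = 545.8 m/s.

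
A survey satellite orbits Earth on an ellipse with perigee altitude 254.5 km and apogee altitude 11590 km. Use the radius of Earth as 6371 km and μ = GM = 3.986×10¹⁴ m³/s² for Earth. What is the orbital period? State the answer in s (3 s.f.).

r_p = 6371 + 254.5 = 6625.5 km = 6.6255×10⁶ m.
r_a = 6371 + 11590 = 17961 km = 1.7961×10⁷ m.
Semi-major axis a = (r_p + r_a)/2 = (6625.5 + 17961)/2 = 12293 km = 1.229×10⁷ m.
By Kepler's third law T = 2π√(a³/μ) = 2π × 2.159×10³ = 1.356×10⁴ s.

T ≈ 13600 s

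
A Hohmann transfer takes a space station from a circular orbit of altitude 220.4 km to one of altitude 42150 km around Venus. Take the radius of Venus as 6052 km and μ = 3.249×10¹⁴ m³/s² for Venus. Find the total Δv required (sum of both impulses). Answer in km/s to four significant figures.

r₁ = 6052 + 220.4 = 6272.4 km = 6.2724×10⁶ m.
r₂ = 6052 + 42150 = 48202 km = 4.8202×10⁷ m.
Transfer ellipse a_t = (r₁ + r₂)/2 = 2.724×10⁷ m.
At r₁: circular v_c1 = √(μ/r₁) = 7197 m/s; transfer-periapsis v_p = √[μ(2/r₁ − 1/a_t)] = 9574 m/s.
Δv₁ = v_p − v_c1 = 2377 m/s.
At r₂: circular v_c2 = √(μ/r₂) = 2596 m/s; transfer-apoapsis v_a = √[μ(2/r₂ − 1/a_t)] = 1246 m/s.
Δv₂ = v_c2 − v_a = 1350 m/s.
Total Δv = Δv₁ + Δv₂ = 3728 m/s = 3.728 km/s.

Δv_total ≈ 3.728 km/s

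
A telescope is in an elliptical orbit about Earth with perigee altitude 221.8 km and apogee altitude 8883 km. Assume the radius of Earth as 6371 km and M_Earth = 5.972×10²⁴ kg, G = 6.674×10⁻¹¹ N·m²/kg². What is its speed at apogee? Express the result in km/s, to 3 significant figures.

μ = GM = 6.674×10⁻¹¹ × 5.972×10²⁴ = 3.986×10¹⁴ m³/s².
r_p = 6371 + 221.8 = 6592.8 km = 6.5928×10⁶ m.
r_a = 6371 + 8883 = 15254 km = 1.5254×10⁷ m.
Semi-major axis a = (r_p + r_a)/2 = 10923 km = 1.092×10⁷ m.
Vis-viva: v² = μ(2/r − 1/a) = 3.986×10¹⁴ × (1.311×10⁻⁷ − 9.155×10⁻⁸) = 1.577×10⁷ m²/s².
v = 3971 m/s = 3.971 km/s.

v ≈ 3.97 km/s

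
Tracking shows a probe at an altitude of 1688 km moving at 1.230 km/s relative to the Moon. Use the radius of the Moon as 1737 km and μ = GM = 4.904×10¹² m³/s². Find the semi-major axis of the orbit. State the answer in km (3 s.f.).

a ≈ 3630 km

r = 1737 + 1688 = 3425.0 km = 3.425×10⁶ m.
Vis-viva rearranged: 1/a = 2/r − v²/μ = 5.839×10⁻⁷ − 3.085×10⁻⁷ = 2.754×10⁻⁷ m⁻¹.
a = 3.631×10⁶ m = 3630.6 km.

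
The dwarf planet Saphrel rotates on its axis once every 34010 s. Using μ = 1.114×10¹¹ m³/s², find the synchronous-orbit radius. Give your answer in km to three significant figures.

A synchronous orbit has period T, so by Kepler's third law a = (μT²/4π²)^(1/3).
μT²/4π² = 1.114×10¹¹ × (3.401×10⁴)² / 39.48 = 3.264×10¹⁸ m³.
a = 1.483×10⁶ m = 1483.4 km.

r_sync ≈ 1480 km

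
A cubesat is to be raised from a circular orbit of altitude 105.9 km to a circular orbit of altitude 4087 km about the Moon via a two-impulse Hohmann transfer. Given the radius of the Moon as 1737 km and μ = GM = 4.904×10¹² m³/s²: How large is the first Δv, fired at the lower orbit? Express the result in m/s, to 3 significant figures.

Δv ≈ 379 m/s

r₁ = 1737 + 105.9 = 1842.9 km = 1.8429×10⁶ m.
r₂ = 1737 + 4087 = 5824.0 km = 5.8240×10⁶ m.
Transfer ellipse a_t = (r₁ + r₂)/2 = 3.833×10⁶ m.
At r₁: circular v_c1 = √(μ/r₁) = 1631 m/s; transfer-perilune v_p = √[μ(2/r₁ − 1/a_t)] = 2011 m/s.
Δv₁ = v_p − v_c1 = 379.4 m/s.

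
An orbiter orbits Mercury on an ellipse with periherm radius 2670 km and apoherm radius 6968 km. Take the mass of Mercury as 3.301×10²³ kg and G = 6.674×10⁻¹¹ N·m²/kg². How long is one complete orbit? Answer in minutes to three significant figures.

T ≈ 236 minutes

μ = GM = 6.674×10⁻¹¹ × 3.301×10²³ = 2.203×10¹³ m³/s².
Semi-major axis a = (r_p + r_a)/2 = (2670.0 + 6968.0)/2 = 4819.0 km = 4.819×10⁶ m.
By Kepler's third law T = 2π√(a³/μ) = 2π × 2.254×10³ = 1.416×10⁴ s.
= 236.0 minutes.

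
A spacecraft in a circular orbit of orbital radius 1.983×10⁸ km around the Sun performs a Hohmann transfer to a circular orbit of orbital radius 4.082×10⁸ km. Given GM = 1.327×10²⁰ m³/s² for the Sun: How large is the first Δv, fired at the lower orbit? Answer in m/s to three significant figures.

Δv ≈ 4140 m/s

r₁ = 1.983×10⁸ km = 1.983×10¹¹ m.
r₂ = 4.082×10⁸ km = 4.082×10¹¹ m.
Transfer ellipse a_t = (r₁ + r₂)/2 = 3.032×10¹¹ m.
At r₁: circular v_c1 = √(μ/r₁) = 25870 m/s; transfer-perihelion v_p = √[μ(2/r₁ − 1/a_t)] = 30010 m/s.
Δv₁ = v_p − v_c1 = 4144 m/s.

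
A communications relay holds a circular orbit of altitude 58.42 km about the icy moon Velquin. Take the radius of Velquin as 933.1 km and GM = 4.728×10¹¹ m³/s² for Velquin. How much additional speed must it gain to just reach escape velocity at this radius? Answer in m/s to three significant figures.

Δv ≈ 286 m/s

r = 933.1 + 58.42 = 991.52 km = 9.9152×10⁵ m.
Circular speed v_c = √(μ/r) = 690.5 m/s.
Escape speed v_esc = √(2μ/r) = √2 × v_c = 976.6 m/s.
Δv = v_esc − v_c = 286.0 m/s.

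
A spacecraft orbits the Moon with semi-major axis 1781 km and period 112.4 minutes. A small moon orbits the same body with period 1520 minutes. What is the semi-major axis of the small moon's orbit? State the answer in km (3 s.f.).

a₂ ≈ 10100 km

Kepler's third law: a³ ∝ T², so a₂ = a₁ (T₂/T₁)^(2/3).
T₂/T₁ = 13.52, (T₂/T₁)^(2/3) = 5.676.
a₂ = 1781 × 5.676 = 10110 km.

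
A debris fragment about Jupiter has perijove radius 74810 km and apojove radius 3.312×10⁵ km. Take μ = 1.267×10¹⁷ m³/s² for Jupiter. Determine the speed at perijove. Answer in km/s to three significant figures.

Semi-major axis a = (r_p + r_a)/2 = 2.0300×10⁵ km = 2.030×10⁸ m.
Vis-viva: v² = μ(2/r − 1/a) = 1.267×10¹⁷ × (2.673×10⁻⁸ − 4.926×10⁻⁹) = 2.763×10⁹ m²/s².
v = 52570 m/s = 52.57 km/s.

v ≈ 52.6 km/s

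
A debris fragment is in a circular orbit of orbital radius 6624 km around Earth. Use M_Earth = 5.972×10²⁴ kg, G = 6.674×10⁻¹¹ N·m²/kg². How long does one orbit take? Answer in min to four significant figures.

μ = GM = 6.674×10⁻¹¹ × 5.972×10²⁴ = 3.986×10¹⁴ m³/s².
r = 6624 km = 6.624×10⁶ m.
Kepler's third law: T = 2π√(r³/μ) = 2π√((6.624×10⁶)³ / 3.986×10¹⁴).
r³/μ = 7.292×10⁵ s², so T = 2π × 8.539×10² = 5.365×10³ s.
Converting: 5.365×10³ s ÷ 60.00 = 89.42 min.

T ≈ 89.42 min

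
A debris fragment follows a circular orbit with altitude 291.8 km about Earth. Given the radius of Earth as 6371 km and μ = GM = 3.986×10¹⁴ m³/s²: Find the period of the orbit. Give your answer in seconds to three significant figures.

r = 6371 + 291.8 = 6662.8 km = 6.6628×10⁶ m.
Kepler's third law: T = 2π√(r³/μ) = 2π√((6.663×10⁶)³ / 3.986×10¹⁴).
r³/μ = 7.420×10⁵ s², so T = 2π × 8.614×10² = 5.412×10³ s.

T ≈ 5410 seconds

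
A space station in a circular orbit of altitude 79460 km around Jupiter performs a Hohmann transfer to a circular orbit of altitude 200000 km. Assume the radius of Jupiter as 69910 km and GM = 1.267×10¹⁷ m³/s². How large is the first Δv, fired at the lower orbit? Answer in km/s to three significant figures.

Δv ≈ 3.92 km/s

r₁ = 69910 + 79460 = 149370 km = 1.4937×10⁸ m.
r₂ = 69910 + 200000 = 269910 km = 2.6991×10⁸ m.
Transfer ellipse a_t = (r₁ + r₂)/2 = 2.096×10⁸ m.
At r₁: circular v_c1 = √(μ/r₁) = 29120 m/s; transfer-perijove v_p = √[μ(2/r₁ − 1/a_t)] = 33050 m/s.
Δv₁ = v_p − v_c1 = 3922 m/s.
= 3.922 km/s.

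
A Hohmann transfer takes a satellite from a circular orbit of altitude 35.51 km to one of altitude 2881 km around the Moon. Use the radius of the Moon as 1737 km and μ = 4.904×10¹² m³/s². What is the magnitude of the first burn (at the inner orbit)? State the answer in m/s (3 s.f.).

r₁ = 1737 + 35.51 = 1772.5 km = 1.7725×10⁶ m.
r₂ = 1737 + 2881 = 4618.0 km = 4.6180×10⁶ m.
Transfer ellipse a_t = (r₁ + r₂)/2 = 3.195×10⁶ m.
At r₁: circular v_c1 = √(μ/r₁) = 1663 m/s; transfer-perilune v_p = √[μ(2/r₁ − 1/a_t)] = 2000 m/s.
Δv₁ = v_p − v_c1 = 336.3 m/s.

Δv ≈ 336 m/s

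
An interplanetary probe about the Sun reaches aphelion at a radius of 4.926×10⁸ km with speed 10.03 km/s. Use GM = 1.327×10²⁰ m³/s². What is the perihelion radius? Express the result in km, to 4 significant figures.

perihelion radius ≈ 1.131×10⁸ km

r_a = 4.926×10¹¹ m.
Specific energy ε = v²/2 − μ/r = -2.191×10⁸ J/kg, so a = −μ/(2ε) = 3.028×10¹¹ m.
The apsides satisfy r_p + r_a = 2a, so the perihelion radius is 2a − r_a = 1.131×10¹¹ m = 1.1310×10⁸ km.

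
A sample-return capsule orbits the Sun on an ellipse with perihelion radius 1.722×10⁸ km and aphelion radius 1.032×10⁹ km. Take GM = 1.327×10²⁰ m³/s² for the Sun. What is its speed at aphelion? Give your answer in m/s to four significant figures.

Semi-major axis a = (r_p + r_a)/2 = 6.0210×10⁸ km = 6.021×10¹¹ m.
Vis-viva: v² = μ(2/r − 1/a) = 1.327×10²⁰ × (1.938×10⁻¹² − 1.661×10⁻¹²) = 3.678×10⁷ m²/s².
v = 6064 m/s.

v ≈ 6064 m/s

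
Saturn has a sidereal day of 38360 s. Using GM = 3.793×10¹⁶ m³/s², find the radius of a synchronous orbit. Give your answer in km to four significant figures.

r_sync ≈ 1.122×10⁵ km

A synchronous orbit has period T, so by Kepler's third law a = (μT²/4π²)^(1/3).
μT²/4π² = 3.793×10¹⁶ × (3.836×10⁴)² / 39.48 = 1.414×10²⁴ m³.
a = 1.122×10⁸ m = 1.1223×10⁵ km.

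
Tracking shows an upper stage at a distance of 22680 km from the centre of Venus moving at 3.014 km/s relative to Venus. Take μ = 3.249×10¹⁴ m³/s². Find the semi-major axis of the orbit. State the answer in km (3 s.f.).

r = 2.268×10⁷ m.
Specific orbital energy ε = v²/2 − μ/r = (3014)²/2 − 3.249×10¹⁴/2.268×10⁷ = -9.783×10⁶ J/kg.
Since ε = −μ/(2a), a = −μ/(2ε) = 1.660×10⁷ m = 16605 km.

a ≈ 16600 km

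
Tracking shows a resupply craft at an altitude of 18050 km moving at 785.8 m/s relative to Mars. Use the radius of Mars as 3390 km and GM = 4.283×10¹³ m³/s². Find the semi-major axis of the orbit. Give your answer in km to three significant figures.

r = 3390 + 18050 = 21440 km = 2.144×10⁷ m.
Vis-viva rearranged: 1/a = 2/r − v²/μ = 9.328×10⁻⁸ − 1.442×10⁻⁸ = 7.887×10⁻⁸ m⁻¹.
a = 1.268×10⁷ m = 12680 km.

a ≈ 12700 km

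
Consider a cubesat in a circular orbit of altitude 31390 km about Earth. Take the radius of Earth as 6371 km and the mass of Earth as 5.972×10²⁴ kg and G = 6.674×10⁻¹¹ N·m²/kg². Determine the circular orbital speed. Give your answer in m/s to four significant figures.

μ = GM = 6.674×10⁻¹¹ × 5.972×10²⁴ = 3.986×10¹⁴ m³/s².
r = 6371 + 31390 = 37761 km = 3.7761×10⁷ m.
For a circular orbit v = √(μ/r) = √(3.986×10¹⁴ / 3.776×10⁷) = √(1.056×10⁷) = 3249 m/s.

v ≈ 3249 m/s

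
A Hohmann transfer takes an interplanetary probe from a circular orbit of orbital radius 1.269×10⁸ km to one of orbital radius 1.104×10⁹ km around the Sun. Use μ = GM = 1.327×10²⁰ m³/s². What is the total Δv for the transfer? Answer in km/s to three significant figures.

Δv_total ≈ 17.0 km/s

r₁ = 1.269×10⁸ km = 1.269×10¹¹ m.
r₂ = 1.104×10⁹ km = 1.104×10¹² m.
Transfer ellipse a_t = (r₁ + r₂)/2 = 6.154×10¹¹ m.
At r₁: circular v_c1 = √(μ/r₁) = 32340 m/s; transfer-perihelion v_p = √[μ(2/r₁ − 1/a_t)] = 43310 m/s.
Δv₁ = v_p − v_c1 = 10970 m/s.
At r₂: circular v_c2 = √(μ/r₂) = 10960 m/s; transfer-aphelion v_a = √[μ(2/r₂ − 1/a_t)] = 4978 m/s.
Δv₂ = v_c2 − v_a = 5985 m/s.
Total Δv = Δv₁ + Δv₂ = 16960 m/s = 16.96 km/s.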